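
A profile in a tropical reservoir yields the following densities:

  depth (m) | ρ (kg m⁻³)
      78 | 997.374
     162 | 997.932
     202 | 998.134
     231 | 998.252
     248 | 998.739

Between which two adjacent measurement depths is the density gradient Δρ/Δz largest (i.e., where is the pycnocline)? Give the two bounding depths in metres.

Compute the density gradient over each adjacent pair:
  78–162 m: Δρ/Δz = 0.558/84 = 6.6 × 10⁻³ kg m⁻⁴
  162–202 m: Δρ/Δz = 0.202/40 = 5.1 × 10⁻³ kg m⁻⁴
  202–231 m: Δρ/Δz = 0.118/29 = 4.1 × 10⁻³ kg m⁻⁴
  231–248 m: Δρ/Δz = 0.487/17 = 0.029 kg m⁻⁴
The largest gradient is in the 231–248 m interval — the pycnocline.

231–248 m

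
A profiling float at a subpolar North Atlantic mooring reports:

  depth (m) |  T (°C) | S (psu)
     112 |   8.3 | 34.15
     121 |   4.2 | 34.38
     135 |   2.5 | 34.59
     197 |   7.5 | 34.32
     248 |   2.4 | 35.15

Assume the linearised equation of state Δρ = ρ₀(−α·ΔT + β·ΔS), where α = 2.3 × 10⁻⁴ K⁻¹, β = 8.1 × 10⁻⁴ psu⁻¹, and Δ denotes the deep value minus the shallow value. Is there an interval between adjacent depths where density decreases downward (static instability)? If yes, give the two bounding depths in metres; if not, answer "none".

135–197 m

Evaluate Δρ/ρ₀ = −αΔT + βΔS across each adjacent pair:
  112–121 m: −αΔT+βΔS = −(2.3 × 10⁻⁴)(-4.1)+(8.1 × 10⁻⁴)(+0.23) = 1.1 × 10⁻³ → stable
  121–135 m: −αΔT+βΔS = −(2.3 × 10⁻⁴)(-1.7)+(8.1 × 10⁻⁴)(+0.21) = 5.6 × 10⁻⁴ → stable
  135–197 m: −αΔT+βΔS = −(2.3 × 10⁻⁴)(+5.0)+(8.1 × 10⁻⁴)(-0.27) = -1.4 × 10⁻³ → UNSTABLE
  197–248 m: −αΔT+βΔS = −(2.3 × 10⁻⁴)(-5.1)+(8.1 × 10⁻⁴)(+0.83) = 1.8 × 10⁻³ → stable
The 135–197 m interval has Δρ < 0: lighter water underlies denser water.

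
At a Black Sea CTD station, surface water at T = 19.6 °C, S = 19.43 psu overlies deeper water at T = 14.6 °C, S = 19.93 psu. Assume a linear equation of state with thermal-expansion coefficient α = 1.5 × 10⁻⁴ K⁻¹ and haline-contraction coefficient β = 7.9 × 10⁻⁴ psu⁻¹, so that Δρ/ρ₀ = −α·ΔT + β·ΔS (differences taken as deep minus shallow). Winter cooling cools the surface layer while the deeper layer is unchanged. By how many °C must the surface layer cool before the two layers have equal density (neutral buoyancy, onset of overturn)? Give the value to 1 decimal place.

7.6 °C

Neutral buoyancy requires Δρ = 0, i.e. −α(T_deep − T_surf′) + β(S_deep − S_surf) = 0.
T_surf′ = T_deep − (β/α)·ΔS = 14.6 − (7.9 × 10⁻⁴/1.5 × 10⁻⁴)·(+0.50) = 11.967 °C.
Cooling required: 19.6 − (11.967) = 7.633 °C.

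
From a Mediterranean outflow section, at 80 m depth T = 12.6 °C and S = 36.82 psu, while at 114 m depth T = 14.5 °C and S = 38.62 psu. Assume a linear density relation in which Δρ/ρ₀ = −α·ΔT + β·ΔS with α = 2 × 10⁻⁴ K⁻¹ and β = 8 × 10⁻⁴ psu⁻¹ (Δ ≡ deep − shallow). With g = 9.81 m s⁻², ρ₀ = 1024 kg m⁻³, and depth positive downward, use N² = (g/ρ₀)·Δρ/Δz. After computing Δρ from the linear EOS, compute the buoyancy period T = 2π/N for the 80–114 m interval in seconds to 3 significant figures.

359 s

ΔT = +1.9 K, ΔS = +1.80 psu (deep − shallow).
Δρ/ρ₀ = −αΔT + βΔS = -3.80 × 10⁻⁴ + 1.44 × 10⁻³ = 1.06 × 10⁻³, so Δρ ≈ 1.085 kg m⁻³.
N² = (g/ρ₀)·Δρ/Δz = g·(Δρ/ρ₀)/Δz = 9.81 × 1.06 × 10⁻³ / 34 = 3.0584 × 10⁻⁴ s⁻².
N = √(3.0584 × 10⁻⁴) = 0.017488 rad s⁻¹ → T = 2π/N = 359.29 s ≈ 359 s.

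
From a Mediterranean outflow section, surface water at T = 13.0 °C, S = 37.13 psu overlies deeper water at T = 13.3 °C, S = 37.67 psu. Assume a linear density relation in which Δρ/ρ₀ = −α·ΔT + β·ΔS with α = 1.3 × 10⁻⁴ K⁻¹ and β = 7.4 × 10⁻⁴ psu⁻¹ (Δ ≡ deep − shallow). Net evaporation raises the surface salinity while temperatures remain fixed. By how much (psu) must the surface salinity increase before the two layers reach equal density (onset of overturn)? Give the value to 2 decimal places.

Neutral buoyancy requires −α(T_deep − T_surf) + β(S_deep − S_surf′) = 0.
S_surf′ = S_deep − (α/β)·ΔT = 37.67 − (1.3 × 10⁻⁴/7.4 × 10⁻⁴)·(+0.3) = 37.6173 psu.
Increase required: 37.6173 − 37.13 = 0.4873 psu.

0.49 psu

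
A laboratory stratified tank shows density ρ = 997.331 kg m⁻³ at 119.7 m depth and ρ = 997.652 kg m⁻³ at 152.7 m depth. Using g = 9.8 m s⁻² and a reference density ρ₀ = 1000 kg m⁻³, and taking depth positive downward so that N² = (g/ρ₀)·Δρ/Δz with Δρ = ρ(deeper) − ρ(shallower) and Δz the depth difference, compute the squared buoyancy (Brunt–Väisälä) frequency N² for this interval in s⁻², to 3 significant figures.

Δρ = 997.652 − 997.331 = 0.321 kg m⁻³ over Δz = 152.7 − 119.7 = 33 m.
N² = (9.8/1000) × (0.321/33) = 9.5327 × 10⁻⁵ s⁻² ≈ 9.53 × 10⁻⁵ s⁻².

9.53 × 10⁻⁵ s⁻²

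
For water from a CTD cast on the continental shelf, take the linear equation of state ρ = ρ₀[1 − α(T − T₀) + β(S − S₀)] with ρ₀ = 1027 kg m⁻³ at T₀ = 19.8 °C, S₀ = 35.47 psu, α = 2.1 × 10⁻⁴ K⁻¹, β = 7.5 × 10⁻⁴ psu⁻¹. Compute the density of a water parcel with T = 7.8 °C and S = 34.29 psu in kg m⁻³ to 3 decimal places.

1028.679 kg m⁻³

T − T₀ = -12.0 K, S − S₀ = -1.18 psu.
Bracket = 1 − α·(-12.0) + β·(-1.18) = 1 + (1.635 × 10⁻³) = 1.0016350.
ρ = 1027 × 1.0016350 = 1028.679 kg m⁻³.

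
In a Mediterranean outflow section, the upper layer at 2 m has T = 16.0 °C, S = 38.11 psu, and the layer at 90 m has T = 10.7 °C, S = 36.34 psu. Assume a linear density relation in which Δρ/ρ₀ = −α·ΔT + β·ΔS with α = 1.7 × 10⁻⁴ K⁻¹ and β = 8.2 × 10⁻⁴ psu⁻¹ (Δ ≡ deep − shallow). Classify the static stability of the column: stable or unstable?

unstable

ΔT = 10.7 − 16.0 = -5.3 K and ΔS = 36.34 − 38.11 = -1.77 psu (deep − shallow).
−αΔT = 9.01 × 10⁻⁴; βΔS = -1.4514 × 10⁻³; sum Δρ/ρ₀ = -5.504 × 10⁻⁴.
Δρ/ρ₀ < 0, so Δρ < 0: deeper water is lighter → statically unstable; the column would overturn.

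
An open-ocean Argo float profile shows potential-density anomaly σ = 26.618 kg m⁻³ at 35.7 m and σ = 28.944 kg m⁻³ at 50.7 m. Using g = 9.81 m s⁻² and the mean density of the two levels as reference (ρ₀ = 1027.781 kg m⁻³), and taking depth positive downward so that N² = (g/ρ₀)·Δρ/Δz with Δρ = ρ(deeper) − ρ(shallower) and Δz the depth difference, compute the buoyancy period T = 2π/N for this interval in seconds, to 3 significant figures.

163 s

Δρ = 1028.944 − 1026.618 = 2.326 kg m⁻³ over Δz = 50.7 − 35.7 = 15 m.
N² = (9.81/1027.781) × (2.326/15) = 1.4801 × 10⁻³ s⁻².
N = √(1.4801 × 10⁻³) = 0.038472 rad s⁻¹, so T = 2π/N = 163.32 s ≈ 163 s.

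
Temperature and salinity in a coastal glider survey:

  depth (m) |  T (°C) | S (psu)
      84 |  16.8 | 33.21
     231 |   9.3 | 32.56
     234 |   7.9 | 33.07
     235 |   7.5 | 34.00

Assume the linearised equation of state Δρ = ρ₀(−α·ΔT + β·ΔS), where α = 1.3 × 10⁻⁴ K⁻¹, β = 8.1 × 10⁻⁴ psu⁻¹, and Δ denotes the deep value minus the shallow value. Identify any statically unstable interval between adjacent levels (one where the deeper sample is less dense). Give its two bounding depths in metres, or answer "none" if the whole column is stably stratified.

none

Evaluate Δρ/ρ₀ = −αΔT + βΔS across each adjacent pair:
  84–231 m: −αΔT+βΔS = −(1.3 × 10⁻⁴)(-7.5)+(8.1 × 10⁻⁴)(-0.65) = 4.5 × 10⁻⁴ → stable
  231–234 m: −αΔT+βΔS = −(1.3 × 10⁻⁴)(-1.4)+(8.1 × 10⁻⁴)(+0.51) = 6.0 × 10⁻⁴ → stable
  234–235 m: −αΔT+βΔS = −(1.3 × 10⁻⁴)(-0.4)+(8.1 × 10⁻⁴)(+0.93) = 8.1 × 10⁻⁴ → stable
Every interval has Δρ > 0: the column is stably stratified throughout.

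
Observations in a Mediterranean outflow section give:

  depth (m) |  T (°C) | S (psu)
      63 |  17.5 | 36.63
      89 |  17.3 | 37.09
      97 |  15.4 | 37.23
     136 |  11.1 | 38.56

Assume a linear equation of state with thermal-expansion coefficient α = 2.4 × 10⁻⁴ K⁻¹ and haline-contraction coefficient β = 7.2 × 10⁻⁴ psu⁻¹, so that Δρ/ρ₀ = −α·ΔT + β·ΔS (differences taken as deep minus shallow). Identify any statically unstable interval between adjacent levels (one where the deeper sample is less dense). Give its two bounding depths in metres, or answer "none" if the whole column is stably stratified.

none

Evaluate Δρ/ρ₀ = −αΔT + βΔS across each adjacent pair:
  63–89 m: −αΔT+βΔS = −(2.4 × 10⁻⁴)(-0.2)+(7.2 × 10⁻⁴)(+0.46) = 3.8 × 10⁻⁴ → stable
  89–97 m: −αΔT+βΔS = −(2.4 × 10⁻⁴)(-1.9)+(7.2 × 10⁻⁴)(+0.14) = 5.6 × 10⁻⁴ → stable
  97–136 m: −αΔT+βΔS = −(2.4 × 10⁻⁴)(-4.3)+(7.2 × 10⁻⁴)(+1.33) = 2.0 × 10⁻³ → stable
Every interval has Δρ > 0: the column is stably stratified throughout.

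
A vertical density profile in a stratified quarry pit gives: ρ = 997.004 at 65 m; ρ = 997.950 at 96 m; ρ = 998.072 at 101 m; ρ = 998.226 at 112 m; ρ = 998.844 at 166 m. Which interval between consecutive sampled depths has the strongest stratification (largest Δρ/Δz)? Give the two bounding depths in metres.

Compute the density gradient over each adjacent pair:
  65–96 m: Δρ/Δz = 0.946/31 = 0.031 kg m⁻⁴
  96–101 m: Δρ/Δz = 0.122/5 = 0.024 kg m⁻⁴
  101–112 m: Δρ/Δz = 0.154/11 = 0.014 kg m⁻⁴
  112–166 m: Δρ/Δz = 0.618/54 = 0.011 kg m⁻⁴
The largest gradient is in the 65–96 m interval — the pycnocline.

65–96 m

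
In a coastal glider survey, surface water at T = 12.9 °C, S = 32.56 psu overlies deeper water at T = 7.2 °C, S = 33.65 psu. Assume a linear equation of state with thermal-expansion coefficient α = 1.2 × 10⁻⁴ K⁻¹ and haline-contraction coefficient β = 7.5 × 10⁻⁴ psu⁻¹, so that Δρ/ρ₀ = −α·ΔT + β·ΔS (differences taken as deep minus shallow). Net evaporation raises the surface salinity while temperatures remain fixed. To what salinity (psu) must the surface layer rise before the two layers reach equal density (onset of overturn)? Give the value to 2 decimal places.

Neutral buoyancy requires −α(T_deep − T_surf) + β(S_deep − S_surf′) = 0.
S_surf′ = S_deep − (α/β)·ΔT = 33.65 − (1.2 × 10⁻⁴/7.5 × 10⁻⁴)·(-5.7) = 34.5620 psu.
Increase required: 34.5620 − 32.56 = 2.0020 psu.

34.56 psu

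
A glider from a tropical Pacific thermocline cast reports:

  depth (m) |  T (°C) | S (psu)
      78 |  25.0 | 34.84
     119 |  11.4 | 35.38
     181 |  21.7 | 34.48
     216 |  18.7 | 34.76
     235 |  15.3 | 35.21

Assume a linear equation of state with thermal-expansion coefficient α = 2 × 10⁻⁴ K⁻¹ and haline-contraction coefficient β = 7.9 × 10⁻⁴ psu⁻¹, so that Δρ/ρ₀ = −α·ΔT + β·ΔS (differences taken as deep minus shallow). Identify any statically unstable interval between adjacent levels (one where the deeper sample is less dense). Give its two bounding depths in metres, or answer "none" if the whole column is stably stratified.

119–181 m

Evaluate Δρ/ρ₀ = −αΔT + βΔS across each adjacent pair:
  78–119 m: −αΔT+βΔS = −(2 × 10⁻⁴)(-13.6)+(7.9 × 10⁻⁴)(+0.54) = 3.1 × 10⁻³ → stable
  119–181 m: −αΔT+βΔS = −(2 × 10⁻⁴)(+10.3)+(7.9 × 10⁻⁴)(-0.90) = -2.8 × 10⁻³ → UNSTABLE
  181–216 m: −αΔT+βΔS = −(2 × 10⁻⁴)(-3.0)+(7.9 × 10⁻⁴)(+0.28) = 8.2 × 10⁻⁴ → stable
  216–235 m: −αΔT+βΔS = −(2 × 10⁻⁴)(-3.4)+(7.9 × 10⁻⁴)(+0.45) = 1.0 × 10⁻³ → stable
The 119–181 m interval has Δρ < 0: lighter water underlies denser water.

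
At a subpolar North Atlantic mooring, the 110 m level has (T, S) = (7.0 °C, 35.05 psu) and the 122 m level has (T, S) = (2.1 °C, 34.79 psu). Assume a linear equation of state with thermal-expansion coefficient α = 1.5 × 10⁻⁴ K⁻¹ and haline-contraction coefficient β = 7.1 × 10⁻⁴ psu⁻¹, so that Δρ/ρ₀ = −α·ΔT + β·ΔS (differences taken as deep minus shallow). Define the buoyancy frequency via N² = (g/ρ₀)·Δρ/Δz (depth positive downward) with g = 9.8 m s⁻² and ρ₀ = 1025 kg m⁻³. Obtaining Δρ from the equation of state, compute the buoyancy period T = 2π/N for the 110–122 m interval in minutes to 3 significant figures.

4.94 min

ΔT = -4.9 K, ΔS = -0.26 psu (deep − shallow).
Δρ/ρ₀ = −αΔT + βΔS = 7.35 × 10⁻⁴ − 1.846 × 10⁻⁴ = 5.504 × 10⁻⁴, so Δρ ≈ 0.5642 kg m⁻³.
N² = (g/ρ₀)·Δρ/Δz = g·(Δρ/ρ₀)/Δz = 9.8 × 5.504 × 10⁻⁴ / 12 = 4.4949 × 10⁻⁴ s⁻².
N = √(4.4949 × 10⁻⁴) = 0.021201 rad s⁻¹ → T = 2π/N = 296.36 s = 4.9393 min ≈ 4.94 min.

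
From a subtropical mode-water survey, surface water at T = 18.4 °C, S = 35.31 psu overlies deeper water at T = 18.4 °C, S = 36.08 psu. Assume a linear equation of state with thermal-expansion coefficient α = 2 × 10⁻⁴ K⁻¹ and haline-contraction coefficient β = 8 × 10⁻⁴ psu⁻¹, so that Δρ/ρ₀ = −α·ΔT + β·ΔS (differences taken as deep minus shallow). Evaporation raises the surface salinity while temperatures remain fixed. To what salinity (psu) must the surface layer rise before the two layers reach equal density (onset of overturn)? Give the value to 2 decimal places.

Neutral buoyancy requires −α(T_deep − T_surf) + β(S_deep − S_surf′) = 0.
S_surf′ = S_deep − (α/β)·ΔT = 36.08 − (2 × 10⁻⁴/8 × 10⁻⁴)·(+0.0) = 36.0800 psu.
Increase required: 36.0800 − 35.31 = 0.7700 psu.

36.08 psu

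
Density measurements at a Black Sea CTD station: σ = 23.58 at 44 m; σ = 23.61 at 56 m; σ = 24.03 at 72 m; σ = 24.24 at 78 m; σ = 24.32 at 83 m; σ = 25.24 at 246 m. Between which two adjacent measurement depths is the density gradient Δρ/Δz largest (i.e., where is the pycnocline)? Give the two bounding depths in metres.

Compute the density gradient over each adjacent pair:
  44–56 m: Δρ/Δz = 0.03/12 = 2.5 × 10⁻³ kg m⁻⁴
  56–72 m: Δρ/Δz = 0.42/16 = 0.026 kg m⁻⁴
  72–78 m: Δρ/Δz = 0.21/6 = 0.035 kg m⁻⁴
  78–83 m: Δρ/Δz = 0.08/5 = 0.016 kg m⁻⁴
  83–246 m: Δρ/Δz = 0.92/163 = 5.6 × 10⁻³ kg m⁻⁴
The largest gradient is in the 72–78 m interval — the pycnocline.

72–78 m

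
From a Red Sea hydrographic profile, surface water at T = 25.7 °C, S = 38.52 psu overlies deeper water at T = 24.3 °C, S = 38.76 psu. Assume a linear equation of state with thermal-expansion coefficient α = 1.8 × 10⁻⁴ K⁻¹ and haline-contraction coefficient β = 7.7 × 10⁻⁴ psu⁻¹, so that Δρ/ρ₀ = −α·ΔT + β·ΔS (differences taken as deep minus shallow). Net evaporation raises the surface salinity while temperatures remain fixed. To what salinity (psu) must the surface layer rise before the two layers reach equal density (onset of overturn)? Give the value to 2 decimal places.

39.09 psu

Neutral buoyancy requires −α(T_deep − T_surf) + β(S_deep − S_surf′) = 0.
S_surf′ = S_deep − (α/β)·ΔT = 38.76 − (1.8 × 10⁻⁴/7.7 × 10⁻⁴)·(-1.4) = 39.0873 psu.
Increase required: 39.0873 − 38.52 = 0.5673 psu.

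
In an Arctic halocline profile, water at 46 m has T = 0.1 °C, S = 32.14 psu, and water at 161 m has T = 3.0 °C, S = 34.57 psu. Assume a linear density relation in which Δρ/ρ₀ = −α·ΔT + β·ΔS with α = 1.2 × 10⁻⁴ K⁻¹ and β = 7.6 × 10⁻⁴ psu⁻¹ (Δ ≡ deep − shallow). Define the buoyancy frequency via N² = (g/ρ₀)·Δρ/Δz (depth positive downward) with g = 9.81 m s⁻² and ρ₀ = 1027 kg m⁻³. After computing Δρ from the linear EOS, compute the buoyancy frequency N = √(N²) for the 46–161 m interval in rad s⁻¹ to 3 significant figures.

ΔT = +2.9 K, ΔS = +2.43 psu (deep − shallow).
Δρ/ρ₀ = −αΔT + βΔS = -3.48 × 10⁻⁴ + 1.8468 × 10⁻³ = 1.4988 × 10⁻³, so Δρ ≈ 1.539 kg m⁻³.
N² = (g/ρ₀)·Δρ/Δz = g·(Δρ/ρ₀)/Δz = 9.81 × 1.4988 × 10⁻³ / 115 = 1.2785 × 10⁻⁴ s⁻².
N = √(1.2785 × 10⁻⁴) = 0.011307 rad s⁻¹ ≈ 0.0113 rad s⁻¹.

0.0113 rad s⁻¹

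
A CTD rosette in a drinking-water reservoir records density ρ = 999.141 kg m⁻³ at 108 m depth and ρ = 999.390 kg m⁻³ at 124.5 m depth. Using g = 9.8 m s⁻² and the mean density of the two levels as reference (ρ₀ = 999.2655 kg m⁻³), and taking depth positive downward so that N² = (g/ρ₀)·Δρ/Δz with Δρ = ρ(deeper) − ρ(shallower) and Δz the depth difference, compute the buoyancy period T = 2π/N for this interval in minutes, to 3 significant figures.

8.61 min

Δρ = 999.390 − 999.141 = 0.249 kg m⁻³ over Δz = 124.5 − 108 = 16.5 m.
N² = (9.8/999.2655) × (0.249/16.5) = 1.4800 × 10⁻⁴ s⁻².
N = √(1.4800 × 10⁻⁴) = 0.012166 rad s⁻¹, so T = 2π/N = 516.45 s = 8.6075 min ≈ 8.61 min.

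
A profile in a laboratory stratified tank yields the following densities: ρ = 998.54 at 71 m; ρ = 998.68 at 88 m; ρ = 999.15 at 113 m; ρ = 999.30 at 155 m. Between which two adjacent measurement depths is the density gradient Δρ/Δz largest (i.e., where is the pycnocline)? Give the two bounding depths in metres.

Compute the density gradient over each adjacent pair:
  71–88 m: Δρ/Δz = 0.14/17 = 8.2 × 10⁻³ kg m⁻⁴
  88–113 m: Δρ/Δz = 0.47/25 = 0.019 kg m⁻⁴
  113–155 m: Δρ/Δz = 0.15/42 = 3.6 × 10⁻³ kg m⁻⁴
The largest gradient is in the 88–113 m interval — the pycnocline.

88–113 m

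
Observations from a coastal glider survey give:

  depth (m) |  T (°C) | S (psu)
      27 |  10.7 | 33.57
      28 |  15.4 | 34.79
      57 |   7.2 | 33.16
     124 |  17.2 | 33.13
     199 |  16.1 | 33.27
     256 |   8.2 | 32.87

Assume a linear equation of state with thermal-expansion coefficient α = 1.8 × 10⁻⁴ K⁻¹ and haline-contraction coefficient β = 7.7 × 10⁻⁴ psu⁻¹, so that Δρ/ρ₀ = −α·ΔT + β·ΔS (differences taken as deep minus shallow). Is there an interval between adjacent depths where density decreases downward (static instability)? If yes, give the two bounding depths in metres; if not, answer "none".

57–124 m

Evaluate Δρ/ρ₀ = −αΔT + βΔS across each adjacent pair:
  27–28 m: −αΔT+βΔS = −(1.8 × 10⁻⁴)(+4.7)+(7.7 × 10⁻⁴)(+1.22) = 9.3 × 10⁻⁵ → stable
  28–57 m: −αΔT+βΔS = −(1.8 × 10⁻⁴)(-8.2)+(7.7 × 10⁻⁴)(-1.63) = 2.2 × 10⁻⁴ → stable
  57–124 m: −αΔT+βΔS = −(1.8 × 10⁻⁴)(+10.0)+(7.7 × 10⁻⁴)(-0.03) = -1.8 × 10⁻³ → UNSTABLE
  124–199 m: −αΔT+βΔS = −(1.8 × 10⁻⁴)(-1.1)+(7.7 × 10⁻⁴)(+0.14) = 3.1 × 10⁻⁴ → stable
  199–256 m: −αΔT+βΔS = −(1.8 × 10⁻⁴)(-7.9)+(7.7 × 10⁻⁴)(-0.40) = 1.1 × 10⁻³ → stable
The 57–124 m interval has Δρ < 0: lighter water underlies denser water.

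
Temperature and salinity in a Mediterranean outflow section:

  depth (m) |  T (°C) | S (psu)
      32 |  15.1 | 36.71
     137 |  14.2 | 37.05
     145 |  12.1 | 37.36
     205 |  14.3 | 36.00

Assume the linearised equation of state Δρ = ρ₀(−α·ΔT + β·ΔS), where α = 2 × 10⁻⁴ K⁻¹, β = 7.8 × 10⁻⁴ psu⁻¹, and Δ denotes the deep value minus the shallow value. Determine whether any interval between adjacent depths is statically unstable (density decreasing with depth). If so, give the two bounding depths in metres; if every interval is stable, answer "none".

Evaluate Δρ/ρ₀ = −αΔT + βΔS across each adjacent pair:
  32–137 m: −αΔT+βΔS = −(2 × 10⁻⁴)(-0.9)+(7.8 × 10⁻⁴)(+0.34) = 4.5 × 10⁻⁴ → stable
  137–145 m: −αΔT+βΔS = −(2 × 10⁻⁴)(-2.1)+(7.8 × 10⁻⁴)(+0.31) = 6.6 × 10⁻⁴ → stable
  145–205 m: −αΔT+βΔS = −(2 × 10⁻⁴)(+2.2)+(7.8 × 10⁻⁴)(-1.36) = -1.5 × 10⁻³ → UNSTABLE
The 145–205 m interval has Δρ < 0: lighter water underlies denser water.

145–205 m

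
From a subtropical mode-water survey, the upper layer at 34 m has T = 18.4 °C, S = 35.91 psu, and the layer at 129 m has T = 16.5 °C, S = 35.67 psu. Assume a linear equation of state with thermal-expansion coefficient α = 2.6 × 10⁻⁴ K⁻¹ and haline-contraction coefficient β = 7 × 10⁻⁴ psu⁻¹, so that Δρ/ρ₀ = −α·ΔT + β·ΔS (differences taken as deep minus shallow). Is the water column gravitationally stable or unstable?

stable

ΔT = 16.5 − 18.4 = -1.9 K and ΔS = 35.67 − 35.91 = -0.24 psu (deep − shallow).
−αΔT = 4.94 × 10⁻⁴; βΔS = -1.68 × 10⁻⁴; sum Δρ/ρ₀ = 3.26 × 10⁻⁴.
Δρ/ρ₀ > 0, so Δρ > 0: deeper water is denser → statically stable.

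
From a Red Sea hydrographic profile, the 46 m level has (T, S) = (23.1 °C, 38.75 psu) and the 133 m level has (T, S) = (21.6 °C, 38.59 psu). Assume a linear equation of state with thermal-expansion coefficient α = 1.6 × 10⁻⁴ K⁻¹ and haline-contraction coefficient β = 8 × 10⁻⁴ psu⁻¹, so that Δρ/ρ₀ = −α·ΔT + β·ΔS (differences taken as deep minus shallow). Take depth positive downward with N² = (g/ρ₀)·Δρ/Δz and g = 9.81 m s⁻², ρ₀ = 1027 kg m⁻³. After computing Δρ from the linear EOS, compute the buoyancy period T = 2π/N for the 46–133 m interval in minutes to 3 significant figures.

ΔT = -1.5 K, ΔS = -0.16 psu (deep − shallow).
Δρ/ρ₀ = −αΔT + βΔS = 2.40 × 10⁻⁴ − 1.28 × 10⁻⁴ = 1.12 × 10⁻⁴, so Δρ ≈ 0.1150 kg m⁻³.
N² = (g/ρ₀)·Δρ/Δz = g·(Δρ/ρ₀)/Δz = 9.81 × 1.12 × 10⁻⁴ / 87 = 1.2629 × 10⁻⁵ s⁻².
N = √(1.2629 × 10⁻⁵) = 3.5537 × 10⁻³ rad s⁻¹ → T = 2π/N = 1.7681 × 10³ s = 29.468 min ≈ 29.5 min.

29.5 min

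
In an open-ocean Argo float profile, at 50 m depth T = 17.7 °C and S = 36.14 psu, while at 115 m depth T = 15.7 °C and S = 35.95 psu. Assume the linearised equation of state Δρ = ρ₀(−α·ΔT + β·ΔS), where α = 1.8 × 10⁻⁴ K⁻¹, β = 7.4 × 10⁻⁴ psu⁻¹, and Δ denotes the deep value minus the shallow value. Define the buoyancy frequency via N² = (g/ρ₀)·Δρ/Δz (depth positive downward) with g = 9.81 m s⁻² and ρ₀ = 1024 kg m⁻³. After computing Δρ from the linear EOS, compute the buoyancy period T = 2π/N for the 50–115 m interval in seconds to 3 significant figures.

1.09 × 10³ s

ΔT = -2.0 K, ΔS = -0.19 psu (deep − shallow).
Δρ/ρ₀ = −αΔT + βΔS = 3.60 × 10⁻⁴ − 1.406 × 10⁻⁴ = 2.194 × 10⁻⁴, so Δρ ≈ 0.2247 kg m⁻³.
N² = (g/ρ₀)·Δρ/Δz = g·(Δρ/ρ₀)/Δz = 9.81 × 2.194 × 10⁻⁴ / 65 = 3.3113 × 10⁻⁵ s⁻².
N = √(3.3113 × 10⁻⁵) = 5.7544 × 10⁻³ rad s⁻¹ → T = 2π/N = 1.0919 × 10³ s ≈ 1.09 × 10³ s.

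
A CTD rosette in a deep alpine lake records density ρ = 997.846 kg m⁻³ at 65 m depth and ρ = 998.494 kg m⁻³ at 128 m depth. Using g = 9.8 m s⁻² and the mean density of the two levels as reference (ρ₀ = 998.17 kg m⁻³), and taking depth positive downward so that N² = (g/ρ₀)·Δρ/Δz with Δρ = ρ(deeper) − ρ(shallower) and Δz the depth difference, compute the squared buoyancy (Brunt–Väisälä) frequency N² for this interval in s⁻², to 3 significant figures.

1.01 × 10⁻⁴ s⁻²

Δρ = 998.494 − 997.846 = 0.648 kg m⁻³ over Δz = 128 − 65 = 63 m.
N² = (9.8/998.17) × (0.648/63) = 1.0098 × 10⁻⁴ s⁻² ≈ 1.01 × 10⁻⁴ s⁻².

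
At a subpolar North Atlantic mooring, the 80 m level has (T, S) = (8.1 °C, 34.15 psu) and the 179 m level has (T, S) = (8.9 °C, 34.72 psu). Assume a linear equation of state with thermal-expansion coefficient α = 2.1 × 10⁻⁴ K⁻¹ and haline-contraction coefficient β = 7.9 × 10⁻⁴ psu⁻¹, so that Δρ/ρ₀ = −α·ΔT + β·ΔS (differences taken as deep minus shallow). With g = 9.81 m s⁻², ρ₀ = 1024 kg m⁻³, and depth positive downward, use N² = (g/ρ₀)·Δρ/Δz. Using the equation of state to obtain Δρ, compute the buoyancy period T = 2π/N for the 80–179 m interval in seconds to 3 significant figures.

ΔT = +0.8 K, ΔS = +0.57 psu (deep − shallow).
Δρ/ρ₀ = −αΔT + βΔS = -1.68 × 10⁻⁴ + 4.503 × 10⁻⁴ = 2.823 × 10⁻⁴, so Δρ ≈ 0.2891 kg m⁻³.
N² = (g/ρ₀)·Δρ/Δz = g·(Δρ/ρ₀)/Δz = 9.81 × 2.823 × 10⁻⁴ / 99 = 2.7973 × 10⁻⁵ s⁻².
N = √(2.7973 × 10⁻⁵) = 5.2890 × 10⁻³ rad s⁻¹ → T = 2π/N = 1.1880 × 10³ s ≈ 1.19 × 10³ s.

1.19 × 10³ s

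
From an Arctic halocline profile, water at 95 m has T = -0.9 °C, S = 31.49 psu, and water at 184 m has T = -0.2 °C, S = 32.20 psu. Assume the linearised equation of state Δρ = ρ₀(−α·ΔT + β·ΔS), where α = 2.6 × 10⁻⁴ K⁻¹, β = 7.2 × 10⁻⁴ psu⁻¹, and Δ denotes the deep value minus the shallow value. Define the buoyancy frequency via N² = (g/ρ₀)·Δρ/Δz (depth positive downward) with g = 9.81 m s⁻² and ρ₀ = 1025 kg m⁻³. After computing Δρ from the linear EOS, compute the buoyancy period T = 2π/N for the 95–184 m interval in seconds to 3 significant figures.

1.04 × 10³ s

ΔT = +0.7 K, ΔS = +0.71 psu (deep − shallow).
Δρ/ρ₀ = −αΔT + βΔS = -1.82 × 10⁻⁴ + 5.112 × 10⁻⁴ = 3.292 × 10⁻⁴, so Δρ ≈ 0.3374 kg m⁻³.
N² = (g/ρ₀)·Δρ/Δz = g·(Δρ/ρ₀)/Δz = 9.81 × 3.292 × 10⁻⁴ / 89 = 3.6286 × 10⁻⁵ s⁻².
N = √(3.6286 × 10⁻⁵) = 6.0238 × 10⁻³ rad s⁻¹ → T = 2π/N = 1.0431 × 10³ s ≈ 1.04 × 10³ s.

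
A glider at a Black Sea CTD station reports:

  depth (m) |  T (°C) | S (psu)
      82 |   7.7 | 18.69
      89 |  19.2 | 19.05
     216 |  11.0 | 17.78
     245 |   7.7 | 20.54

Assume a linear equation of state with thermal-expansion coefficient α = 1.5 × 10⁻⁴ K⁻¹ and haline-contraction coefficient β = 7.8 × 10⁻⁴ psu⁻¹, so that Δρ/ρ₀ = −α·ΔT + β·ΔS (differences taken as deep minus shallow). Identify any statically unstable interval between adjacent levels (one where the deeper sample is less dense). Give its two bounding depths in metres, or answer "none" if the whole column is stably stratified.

Evaluate Δρ/ρ₀ = −αΔT + βΔS across each adjacent pair:
  82–89 m: −αΔT+βΔS = −(1.5 × 10⁻⁴)(+11.5)+(7.8 × 10⁻⁴)(+0.36) = -1.4 × 10⁻³ → UNSTABLE
  89–216 m: −αΔT+βΔS = −(1.5 × 10⁻⁴)(-8.2)+(7.8 × 10⁻⁴)(-1.27) = 2.4 × 10⁻⁴ → stable
  216–245 m: −αΔT+βΔS = −(1.5 × 10⁻⁴)(-3.3)+(7.8 × 10⁻⁴)(+2.76) = 2.6 × 10⁻³ → stable
The 82–89 m interval has Δρ < 0: lighter water underlies denser water.

82–89 m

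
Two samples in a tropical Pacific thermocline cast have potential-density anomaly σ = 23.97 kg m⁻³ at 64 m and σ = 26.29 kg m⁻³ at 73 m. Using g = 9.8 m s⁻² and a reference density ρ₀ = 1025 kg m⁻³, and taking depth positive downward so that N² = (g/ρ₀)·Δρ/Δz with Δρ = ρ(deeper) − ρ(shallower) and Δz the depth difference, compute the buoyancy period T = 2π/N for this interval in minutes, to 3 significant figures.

2.11 min

Δρ = 1026.29 − 1023.97 = 2.32 kg m⁻³ over Δz = 73 − 64 = 9 m.
N² = (9.8/1025) × (2.32/9) = 2.4646 × 10⁻³ s⁻².
N = √(2.4646 × 10⁻³) = 0.049645 rad s⁻¹, so T = 2π/N = 126.56 s = 2.1093 min ≈ 2.11 min.
A positive N² confirms static stability across the interval.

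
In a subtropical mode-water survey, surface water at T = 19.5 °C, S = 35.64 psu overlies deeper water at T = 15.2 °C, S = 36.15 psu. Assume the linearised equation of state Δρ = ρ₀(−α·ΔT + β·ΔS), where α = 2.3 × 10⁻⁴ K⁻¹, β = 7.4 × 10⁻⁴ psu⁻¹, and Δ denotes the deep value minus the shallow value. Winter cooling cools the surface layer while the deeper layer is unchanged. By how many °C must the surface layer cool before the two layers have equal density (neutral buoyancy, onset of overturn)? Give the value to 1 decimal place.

5.9 °C

Neutral buoyancy requires Δρ = 0, i.e. −α(T_deep − T_surf′) + β(S_deep − S_surf) = 0.
T_surf′ = T_deep − (β/α)·ΔS = 15.2 − (7.4 × 10⁻⁴/2.3 × 10⁻⁴)·(+0.51) = 13.559 °C.
Cooling required: 19.5 − (13.559) = 5.941 °C.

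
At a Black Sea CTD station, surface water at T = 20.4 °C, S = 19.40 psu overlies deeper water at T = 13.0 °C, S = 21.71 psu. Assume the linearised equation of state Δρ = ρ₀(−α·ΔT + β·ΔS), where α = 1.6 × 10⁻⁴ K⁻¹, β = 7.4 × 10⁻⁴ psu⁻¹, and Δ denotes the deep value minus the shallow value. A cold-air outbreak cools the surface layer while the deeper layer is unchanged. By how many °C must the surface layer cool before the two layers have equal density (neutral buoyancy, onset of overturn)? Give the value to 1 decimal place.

18.1 °C

Neutral buoyancy requires Δρ = 0, i.e. −α(T_deep − T_surf′) + β(S_deep − S_surf) = 0.
T_surf′ = T_deep − (β/α)·ΔS = 13.0 − (7.4 × 10⁻⁴/1.6 × 10⁻⁴)·(+2.31) = 2.316 °C.
Cooling required: 20.4 − (2.316) = 18.084 °C.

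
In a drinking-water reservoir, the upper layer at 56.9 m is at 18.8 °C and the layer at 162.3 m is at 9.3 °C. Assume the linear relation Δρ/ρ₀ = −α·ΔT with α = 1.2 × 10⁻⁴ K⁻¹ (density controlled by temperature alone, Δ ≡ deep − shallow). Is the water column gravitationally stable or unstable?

stable

ΔT = 9.3 − 18.8 = -9.5 K, so Δρ/ρ₀ = −αΔT = 1.14 × 10⁻³.
Δρ/ρ₀ > 0, so Δρ > 0: deeper water is denser → statically stable.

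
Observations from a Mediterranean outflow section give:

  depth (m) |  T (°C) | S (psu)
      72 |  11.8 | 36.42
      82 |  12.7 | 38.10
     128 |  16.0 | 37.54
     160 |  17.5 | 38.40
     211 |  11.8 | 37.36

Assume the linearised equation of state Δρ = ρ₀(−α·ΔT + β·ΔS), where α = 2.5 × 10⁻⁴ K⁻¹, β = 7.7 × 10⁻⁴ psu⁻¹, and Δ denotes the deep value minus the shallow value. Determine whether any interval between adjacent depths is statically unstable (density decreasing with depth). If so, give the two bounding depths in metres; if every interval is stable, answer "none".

82–128 m

Evaluate Δρ/ρ₀ = −αΔT + βΔS across each adjacent pair:
  72–82 m: −αΔT+βΔS = −(2.5 × 10⁻⁴)(+0.9)+(7.7 × 10⁻⁴)(+1.68) = 1.1 × 10⁻³ → stable
  82–128 m: −αΔT+βΔS = −(2.5 × 10⁻⁴)(+3.3)+(7.7 × 10⁻⁴)(-0.56) = -1.3 × 10⁻³ → UNSTABLE
  128–160 m: −αΔT+βΔS = −(2.5 × 10⁻⁴)(+1.5)+(7.7 × 10⁻⁴)(+0.86) = 2.9 × 10⁻⁴ → stable
  160–211 m: −αΔT+βΔS = −(2.5 × 10⁻⁴)(-5.7)+(7.7 × 10⁻⁴)(-1.04) = 6.2 × 10⁻⁴ → stable
The 82–128 m interval has Δρ < 0: lighter water underlies denser water.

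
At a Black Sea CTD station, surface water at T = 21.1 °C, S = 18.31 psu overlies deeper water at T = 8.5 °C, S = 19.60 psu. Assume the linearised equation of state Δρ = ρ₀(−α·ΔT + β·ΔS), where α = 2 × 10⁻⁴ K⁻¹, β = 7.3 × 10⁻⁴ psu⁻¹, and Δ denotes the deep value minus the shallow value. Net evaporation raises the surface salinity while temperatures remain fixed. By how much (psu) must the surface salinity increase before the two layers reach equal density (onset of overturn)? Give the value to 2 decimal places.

4.74 psu

Neutral buoyancy requires −α(T_deep − T_surf) + β(S_deep − S_surf′) = 0.
S_surf′ = S_deep − (α/β)·ΔT = 19.60 − (2 × 10⁻⁴/7.3 × 10⁻⁴)·(-12.6) = 23.0521 psu.
Increase required: 23.0521 − 18.31 = 4.7421 psu.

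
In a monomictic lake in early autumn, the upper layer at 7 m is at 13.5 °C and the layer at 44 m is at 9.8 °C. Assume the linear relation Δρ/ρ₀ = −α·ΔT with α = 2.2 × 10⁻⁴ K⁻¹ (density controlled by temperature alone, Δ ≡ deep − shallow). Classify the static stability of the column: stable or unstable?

stable

ΔT = 9.8 − 13.5 = -3.7 K, so Δρ/ρ₀ = −αΔT = 8.14 × 10⁻⁴.
Δρ/ρ₀ > 0, so Δρ > 0: deeper water is denser → statically stable.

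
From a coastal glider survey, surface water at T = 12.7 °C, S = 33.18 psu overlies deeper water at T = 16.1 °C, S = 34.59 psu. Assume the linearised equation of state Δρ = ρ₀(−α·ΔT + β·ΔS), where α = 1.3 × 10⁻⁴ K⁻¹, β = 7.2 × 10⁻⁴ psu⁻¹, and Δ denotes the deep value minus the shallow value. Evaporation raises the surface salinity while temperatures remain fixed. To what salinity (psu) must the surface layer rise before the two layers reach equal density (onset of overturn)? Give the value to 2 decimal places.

Neutral buoyancy requires −α(T_deep − T_surf) + β(S_deep − S_surf′) = 0.
S_surf′ = S_deep − (α/β)·ΔT = 34.59 − (1.3 × 10⁻⁴/7.2 × 10⁻⁴)·(+3.4) = 33.9761 psu.
Increase required: 33.9761 − 33.18 = 0.7961 psu.

33.98 psu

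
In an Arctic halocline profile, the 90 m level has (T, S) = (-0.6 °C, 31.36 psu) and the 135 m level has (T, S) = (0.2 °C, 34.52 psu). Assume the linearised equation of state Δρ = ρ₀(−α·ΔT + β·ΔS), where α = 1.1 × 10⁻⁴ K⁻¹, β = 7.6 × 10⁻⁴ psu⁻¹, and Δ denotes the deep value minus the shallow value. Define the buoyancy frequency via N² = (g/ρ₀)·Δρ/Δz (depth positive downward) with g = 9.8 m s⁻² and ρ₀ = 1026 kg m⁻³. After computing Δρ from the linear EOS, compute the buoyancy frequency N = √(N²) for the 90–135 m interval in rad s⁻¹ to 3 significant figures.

0.0224 rad s⁻¹

ΔT = +0.8 K, ΔS = +3.16 psu (deep − shallow).
Δρ/ρ₀ = −αΔT + βΔS = -8.80 × 10⁻⁵ + 2.4016 × 10⁻³ = 2.3136 × 10⁻³, so Δρ ≈ 2.374 kg m⁻³.
N² = (g/ρ₀)·Δρ/Δz = g·(Δρ/ρ₀)/Δz = 9.8 × 2.3136 × 10⁻³ / 45 = 5.0385 × 10⁻⁴ s⁻².
N = √(5.0385 × 10⁻⁴) = 0.022447 rad s⁻¹ ≈ 0.0224 rad s⁻¹.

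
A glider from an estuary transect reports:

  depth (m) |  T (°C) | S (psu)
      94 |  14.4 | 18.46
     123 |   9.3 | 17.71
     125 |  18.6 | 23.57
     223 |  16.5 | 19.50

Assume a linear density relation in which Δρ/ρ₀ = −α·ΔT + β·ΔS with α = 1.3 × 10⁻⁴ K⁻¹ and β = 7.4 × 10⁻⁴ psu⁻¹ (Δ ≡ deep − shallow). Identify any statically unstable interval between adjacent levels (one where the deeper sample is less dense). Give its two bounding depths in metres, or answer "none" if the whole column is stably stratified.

Evaluate Δρ/ρ₀ = −αΔT + βΔS across each adjacent pair:
  94–123 m: −αΔT+βΔS = −(1.3 × 10⁻⁴)(-5.1)+(7.4 × 10⁻⁴)(-0.75) = 1.1 × 10⁻⁴ → stable
  123–125 m: −αΔT+βΔS = −(1.3 × 10⁻⁴)(+9.3)+(7.4 × 10⁻⁴)(+5.86) = 3.1 × 10⁻³ → stable
  125–223 m: −αΔT+βΔS = −(1.3 × 10⁻⁴)(-2.1)+(7.4 × 10⁻⁴)(-4.07) = -2.7 × 10⁻³ → UNSTABLE
The 125–223 m interval has Δρ < 0: lighter water underlies denser water.

125–223 m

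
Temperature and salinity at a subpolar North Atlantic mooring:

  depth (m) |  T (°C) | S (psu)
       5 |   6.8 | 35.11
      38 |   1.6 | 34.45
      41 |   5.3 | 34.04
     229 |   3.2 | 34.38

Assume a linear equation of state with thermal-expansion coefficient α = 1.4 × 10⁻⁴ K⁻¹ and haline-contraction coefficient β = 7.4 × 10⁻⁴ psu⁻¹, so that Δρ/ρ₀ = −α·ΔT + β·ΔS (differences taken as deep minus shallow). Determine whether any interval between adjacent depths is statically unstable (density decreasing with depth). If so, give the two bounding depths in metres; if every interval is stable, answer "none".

Evaluate Δρ/ρ₀ = −αΔT + βΔS across each adjacent pair:
  5–38 m: −αΔT+βΔS = −(1.4 × 10⁻⁴)(-5.2)+(7.4 × 10⁻⁴)(-0.66) = 2.4 × 10⁻⁴ → stable
  38–41 m: −αΔT+βΔS = −(1.4 × 10⁻⁴)(+3.7)+(7.4 × 10⁻⁴)(-0.41) = -8.2 × 10⁻⁴ → UNSTABLE
  41–229 m: −αΔT+βΔS = −(1.4 × 10⁻⁴)(-2.1)+(7.4 × 10⁻⁴)(+0.34) = 5.5 × 10⁻⁴ → stable
The 38–41 m interval has Δρ < 0: lighter water underlies denser water.

38–41 m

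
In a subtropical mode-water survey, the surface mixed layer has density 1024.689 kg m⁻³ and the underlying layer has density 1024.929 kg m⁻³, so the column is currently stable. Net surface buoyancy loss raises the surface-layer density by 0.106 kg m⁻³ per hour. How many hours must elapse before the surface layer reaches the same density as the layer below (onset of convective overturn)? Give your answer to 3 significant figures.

2.26 hours

Density deficit of the surface layer: 1024.929 − 1024.689 = 0.24 kg m⁻³.
Required change = 0.24 / 0.106 = 2.26 hours.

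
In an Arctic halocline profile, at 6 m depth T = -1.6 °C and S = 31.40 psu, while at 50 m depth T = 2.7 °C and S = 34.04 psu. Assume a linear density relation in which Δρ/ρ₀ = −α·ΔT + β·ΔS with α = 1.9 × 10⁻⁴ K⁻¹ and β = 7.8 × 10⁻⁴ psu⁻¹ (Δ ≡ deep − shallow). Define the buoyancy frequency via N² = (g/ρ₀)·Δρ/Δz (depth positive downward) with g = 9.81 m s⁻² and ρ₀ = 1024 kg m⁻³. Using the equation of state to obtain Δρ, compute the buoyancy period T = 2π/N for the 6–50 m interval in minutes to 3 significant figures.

6.29 min

ΔT = +4.3 K, ΔS = +2.64 psu (deep − shallow).
Δρ/ρ₀ = −αΔT + βΔS = -8.17 × 10⁻⁴ + 2.0592 × 10⁻³ = 1.2422 × 10⁻³, so Δρ ≈ 1.272 kg m⁻³.
N² = (g/ρ₀)·Δρ/Δz = g·(Δρ/ρ₀)/Δz = 9.81 × 1.2422 × 10⁻³ / 44 = 2.7695 × 10⁻⁴ s⁻².
N = √(2.7695 × 10⁻⁴) = 0.016642 rad s⁻¹ → T = 2π/N = 377.55 s = 6.2925 min ≈ 6.29 min.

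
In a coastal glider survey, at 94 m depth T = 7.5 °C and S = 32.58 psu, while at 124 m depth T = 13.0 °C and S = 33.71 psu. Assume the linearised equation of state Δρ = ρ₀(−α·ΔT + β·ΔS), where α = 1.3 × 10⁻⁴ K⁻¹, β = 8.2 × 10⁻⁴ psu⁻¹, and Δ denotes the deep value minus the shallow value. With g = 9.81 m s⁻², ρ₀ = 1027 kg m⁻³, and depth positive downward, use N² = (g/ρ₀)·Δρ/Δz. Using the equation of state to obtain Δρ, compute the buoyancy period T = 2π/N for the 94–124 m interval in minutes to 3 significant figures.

12.6 min

ΔT = +5.5 K, ΔS = +1.13 psu (deep − shallow).
Δρ/ρ₀ = −αΔT + βΔS = -7.15 × 10⁻⁴ + 9.266 × 10⁻⁴ = 2.116 × 10⁻⁴, so Δρ ≈ 0.2173 kg m⁻³.
N² = (g/ρ₀)·Δρ/Δz = g·(Δρ/ρ₀)/Δz = 9.81 × 2.116 × 10⁻⁴ / 30 = 6.9193 × 10⁻⁵ s⁻².
N = √(6.9193 × 10⁻⁵) = 8.3182 × 10⁻³ rad s⁻¹ → T = 2π/N = 755.35 s = 12.589 min ≈ 12.6 min.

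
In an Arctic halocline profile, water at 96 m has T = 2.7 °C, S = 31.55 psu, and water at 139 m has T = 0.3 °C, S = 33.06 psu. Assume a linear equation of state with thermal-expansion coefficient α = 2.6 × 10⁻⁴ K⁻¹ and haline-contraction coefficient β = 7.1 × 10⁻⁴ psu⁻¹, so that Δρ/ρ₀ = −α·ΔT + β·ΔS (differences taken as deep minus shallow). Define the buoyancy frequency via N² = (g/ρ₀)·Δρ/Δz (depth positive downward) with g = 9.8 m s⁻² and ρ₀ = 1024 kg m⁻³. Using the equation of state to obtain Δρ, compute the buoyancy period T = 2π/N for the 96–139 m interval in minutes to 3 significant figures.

ΔT = -2.4 K, ΔS = +1.51 psu (deep − shallow).
Δρ/ρ₀ = −αΔT + βΔS = 6.24 × 10⁻⁴ + 1.0721 × 10⁻³ = 1.6961 × 10⁻³, so Δρ ≈ 1.737 kg m⁻³.
N² = (g/ρ₀)·Δρ/Δz = g·(Δρ/ρ₀)/Δz = 9.8 × 1.6961 × 10⁻³ / 43 = 3.8655 × 10⁻⁴ s⁻².
N = √(3.8655 × 10⁻⁴) = 0.019661 rad s⁻¹ → T = 2π/N = 319.58 s = 5.3263 min ≈ 5.33 min.

5.33 min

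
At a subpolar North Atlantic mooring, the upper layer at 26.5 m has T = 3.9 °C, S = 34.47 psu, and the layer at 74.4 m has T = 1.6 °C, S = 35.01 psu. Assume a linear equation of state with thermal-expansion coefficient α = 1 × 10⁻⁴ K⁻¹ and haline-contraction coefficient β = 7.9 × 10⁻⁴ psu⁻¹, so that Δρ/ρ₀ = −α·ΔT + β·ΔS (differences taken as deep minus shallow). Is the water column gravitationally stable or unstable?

ΔT = 1.6 − 3.9 = -2.3 K and ΔS = 35.01 − 34.47 = +0.54 psu (deep − shallow).
−αΔT = 2.30 × 10⁻⁴; βΔS = 4.266 × 10⁻⁴; sum Δρ/ρ₀ = 6.566 × 10⁻⁴.
Δρ/ρ₀ > 0, so Δρ > 0: deeper water is denser → statically stable.

stable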